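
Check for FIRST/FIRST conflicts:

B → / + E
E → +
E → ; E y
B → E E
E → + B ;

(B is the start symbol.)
A FIRST/FIRST conflict occurs when two productions N → α and N → β for the same non-terminal have FIRST(α) ∩ FIRST(β) ≠ ∅ (with ε ∈ FIRST of a nullable right-hand side, so two nullable alternatives also conflict).

FIRST sets of the non-terminals at (or reachable through a nullable prefix from) the front of some alternative:
  FIRST(E) = { '+', ';' }

Productions for B:
  B → / + E: FIRST = { '/' }
  B → E E: FIRST = { '+', ';' }
Productions for E:
  E → +: FIRST = { '+' }
  E → ; E y: FIRST = { ';' }
  E → + B ;: FIRST = { '+' }

Conflict for E: E → + and E → + B ;
  Overlap: { '+' }

Answer: Yes. E → '+' / E → '+' B ';' on { '+' }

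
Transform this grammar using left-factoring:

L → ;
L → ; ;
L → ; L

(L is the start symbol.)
Left-factoring transforms A → αβ₁ | αβ₂ into A → αA' and A' → β₁ | β₂
(α is the longest common prefix among the alternatives). Repeat until
no nonterminal has two alternatives with a common prefix.

Round 1: L has alternatives sharing prefix ';'. Introduce L': L → ; L'
  Add: L' → ε
  Add: L' → ;
  Add: L' → L

No remaining common prefixes — done.

Resulting grammar:
L → ; L'
L' → ε
L' → ;
L' → L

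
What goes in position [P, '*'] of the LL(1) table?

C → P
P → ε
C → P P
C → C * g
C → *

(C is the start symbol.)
To find M[P, '*'], we find productions for P where '*' is in the predict set (PREDICT(N → α) = (FIRST(α) \ {ε}) ∪ (FOLLOW(N) if α ⇒* ε)).

Relevant sets:
  FOLLOW(P) = { $, '*' }

P → ε: PREDICT = { $, '*' }
  '*' is in predict set, so this production goes in M[P, '*']

M[P, '*'] = P → ε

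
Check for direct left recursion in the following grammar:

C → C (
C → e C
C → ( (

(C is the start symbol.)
Direct left recursion occurs when N → N α for some non-terminal N (the right-hand side begins with the left-hand side itself).

C → C (: LEFT RECURSIVE (starts with C)
C → e C: starts with e
C → ( (: starts with '('

The grammar has direct left recursion on: C.

Answer: Yes, C is left-recursive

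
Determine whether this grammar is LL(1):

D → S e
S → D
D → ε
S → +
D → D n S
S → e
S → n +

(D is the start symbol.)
No. Predict set conflict for D: { 'e', 'n' }

Relevant sets:
  FIRST(S) = { '+', 'e', 'n', ε }
  FIRST(D) = { '+', 'e', 'n', ε }
  FOLLOW(D) = { $, 'e', 'n' }
  FOLLOW(S) = { $, 'e', 'n' }

For D:
  PREDICT(D → S e) = { '+', 'e', 'n' }
  PREDICT(D → ε) = { $, 'e', 'n' }
  PREDICT(D → D n S) = { '+', 'e', 'n' }
For S:
  PREDICT(S → D) = { $, '+', 'e', 'n' }
  PREDICT(S → '+') = { '+' }
  PREDICT(S → e) = { 'e' }
  PREDICT(S → n '+') = { 'n' }

Conflict found: Predict set conflict for D: { 'e', 'n' }
The grammar is NOT LL(1).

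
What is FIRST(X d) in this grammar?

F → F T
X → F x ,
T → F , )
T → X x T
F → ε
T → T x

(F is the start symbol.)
{ ',', 'x' }

FIRST sets of the non-terminals involved (from the grammar, by fixed-point iteration):
  FIRST(X) = { ',', 'x' }

To compute FIRST(X d), process the symbols left to right:
Symbol X is a non-terminal. Add FIRST(X) \ {ε} = { ',', 'x' }
X is not nullable (ε ∉ FIRST(X)), so stop here.
FIRST(X d) = { ',', 'x' }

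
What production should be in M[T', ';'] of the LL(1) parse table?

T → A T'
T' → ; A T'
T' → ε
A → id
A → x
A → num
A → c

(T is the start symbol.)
To find M[T', ';'], we find productions for T' where ';' is in the predict set (PREDICT(N → α) = (FIRST(α) \ {ε}) ∪ (FOLLOW(N) if α ⇒* ε)).

Relevant sets:
  FOLLOW(T') = { $ }

T' → ; A T': PREDICT = { ';' }
  ';' is in predict set, so this production goes in M[T', ';']
T' → ε: PREDICT = { $ }

M[T', ';'] = T' → ; A T'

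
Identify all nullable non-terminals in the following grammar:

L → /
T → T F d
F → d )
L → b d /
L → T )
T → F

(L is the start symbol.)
There are no ε-productions, so no non-terminal can derive ε.
No non-terminals are nullable.

Answer: None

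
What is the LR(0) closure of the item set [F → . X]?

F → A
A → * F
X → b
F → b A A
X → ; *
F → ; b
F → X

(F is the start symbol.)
{ [F → . X], [X → . ; *], [X → . b] }

To compute CLOSURE, for each item [A → α.Bβ] where B is a non-terminal, add [B → .γ] for all productions B → γ; repeat for the newly added items until nothing changes.

Start with: [F → . X]
  [F → . X] has the dot before X: add [X → . b], [X → . ; *]
No further items can be added.

CLOSURE = { [F → . X], [X → . ; *], [X → . b] }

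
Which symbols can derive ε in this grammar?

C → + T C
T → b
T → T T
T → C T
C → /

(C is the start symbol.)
A non-terminal is nullable if it can derive ε (the empty string): either it has an ε-production, or it has a production whose right-hand side consists entirely of nullable non-terminals.

There are no ε-productions, so no non-terminal can derive ε.
No non-terminals are nullable.

Answer: None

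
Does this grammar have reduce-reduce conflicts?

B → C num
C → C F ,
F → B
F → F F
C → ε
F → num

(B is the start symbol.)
Yes — I5: [B → C num .] vs [F → num .]; I7: [C → .] vs [F → F F .]

Augment with B' → B and build the canonical LR(0) collection (I0 = CLOSURE({[B' → . B]}), then GOTO on every symbol after a dot until no new states appear). It has 9 states:
  I0: { [B → . C num], [B' → . B], [C → . C F ,], [C → .] }  — reduce
  I1: { [B' → B .] }  — accept
  I2: { [B → . C num], [B → C . num], [C → . C F ,], [C → .], [C → C . F ,], [F → . B], [F → . F F], [F → . num] }  — shift, reduce
  I3: { [F → B .] }  — reduce
  I4: { [B → . C num], [C → . C F ,], [C → .], [C → C F . ,], [F → . B], [F → . F F], [F → . num], [F → F . F] }  — shift, reduce
  I5: { [B → C num .], [F → num .] }  — 2 reduces
  I6: { [C → C F , .] }  — reduce
  I7: { [B → . C num], [C → . C F ,], [C → .], [F → . B], [F → . F F], [F → . num], [F → F . F], [F → F F .] }  — shift, 2 reduces
  I8: { [F → num .] }  — reduce

I5 contains complete items [B → C num .], [F → num .] — reduce-reduce conflict.
I7 contains complete items [C → .], [F → F F .] — reduce-reduce conflict.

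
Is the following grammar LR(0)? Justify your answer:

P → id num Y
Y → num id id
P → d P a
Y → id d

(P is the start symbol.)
Yes, the grammar is LR(0)

Augment with P' → P and build the canonical LR(0) collection (I0 = CLOSURE({[P' → . P]}), then GOTO on every symbol after a dot until no new states appear). It has 13 states:
  I0: { [P → . d P a], [P → . id num Y], [P' → . P] }  — shift
  I1: { [P' → P .] }  — accept
  I2: { [P → . d P a], [P → . id num Y], [P → d . P a] }  — shift
  I3: { [P → id . num Y] }  — shift
  I4: { [P → id num . Y], [Y → . id d], [Y → . num id id] }  — shift
  I5: { [P → id num Y .] }  — reduce
  I6: { [Y → id . d] }  — shift
  I7: { [Y → num . id id] }  — shift
  I8: { [Y → num id . id] }  — shift
  I9: { [Y → num id id .] }  — reduce
  I10: { [Y → id d .] }  — reduce
  I11: { [P → d P . a] }  — shift
  I12: { [P → d P a .] }  — reduce

Every state is either a pure shift/goto state or contains exactly one complete item and nothing to shift — no conflicts. The grammar is LR(0).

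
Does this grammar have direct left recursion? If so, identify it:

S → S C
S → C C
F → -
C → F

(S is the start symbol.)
Direct left recursion occurs when N → N α for some non-terminal N (the right-hand side begins with the left-hand side itself).

S → S C: LEFT RECURSIVE (starts with S)
S → C C: starts with C
F → -: starts with '-'
C → F: starts with F

The grammar has direct left recursion on: S.

Answer: Yes, S is left-recursive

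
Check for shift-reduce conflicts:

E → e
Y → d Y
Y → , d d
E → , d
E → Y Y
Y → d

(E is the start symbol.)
Yes — I4: [Y → d .] vs [Y → . , d d]; I11: [E → , d .] vs [Y → , d . d]

A shift-reduce conflict occurs when an LR(0) state has both:
  - a complete (reduce) item [A → α .] (dot at the end), and
  - a shift item [B → β . c γ] (dot before a terminal).

Augment with E' → E and build the canonical LR(0) collection (I0 = CLOSURE({[E' → . E]}), then GOTO on every symbol after a dot until no new states appear). It has 12 states:
  I0: { [E → . , d], [E → . Y Y], [E → . e], [E' → . E], [Y → . , d d], [Y → . d Y], [Y → . d] }  — shift
  I1: { [E → , . d], [Y → , . d d] }  — shift
  I2: { [E' → E .] }  — accept
  I3: { [E → Y . Y], [Y → . , d d], [Y → . d Y], [Y → . d] }  — shift
  I4: { [Y → . , d d], [Y → . d Y], [Y → . d], [Y → d . Y], [Y → d .] }  — shift, reduce
  I5: { [E → e .] }  — reduce
  I6: { [Y → , . d d] }  — shift
  I7: { [Y → d Y .] }  — reduce
  I8: { [Y → , d . d] }  — shift
  I9: { [Y → , d d .] }  — reduce
  I10: { [E → Y Y .] }  — reduce
  I11: { [E → , d .], [Y → , d . d] }  — shift, reduce

I4 contains reduce item [Y → d .] and shift items [Y → . , d d], [Y → . d], [Y → . d Y] — shift-reduce conflict.
I11 contains reduce item [E → , d .] and shift item [Y → , d . d] — shift-reduce conflict.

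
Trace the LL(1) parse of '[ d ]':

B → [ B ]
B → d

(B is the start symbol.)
LL(1) parsing maintains a stack (initially the start symbol over $) and the input. At each step: if the stack top is a terminal, match it against the current input token; if it is a non-terminal N, replace it with the RHS of M[N, lookahead] (the unique production whose predict set contains the lookahead).

Stack is shown with the top on the left.

Stack    Input    Action
------------------------
B $      [ d ] $  output B → [ B ]
[ B ] $  [ d ] $  match '['
B ] $    d ] $    output B → d
d ] $    d ] $    match 'd'
] $      ] $      match ']'
$        $        accept

The string is accepted.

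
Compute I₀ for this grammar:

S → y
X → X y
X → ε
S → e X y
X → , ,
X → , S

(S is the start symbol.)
First, augment the grammar with S' → S
I₀ = CLOSURE({ [S' → . S] }):
  [S' → . S] has the dot before S: add [S → . y], [S → . e X y]
No further items can be added.

I₀ = { [S → . e X y], [S → . y], [S' → . S] }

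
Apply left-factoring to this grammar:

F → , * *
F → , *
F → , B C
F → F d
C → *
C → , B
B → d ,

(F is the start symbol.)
Left-factoring transforms A → αβ₁ | αβ₂ into A → αA' and A' → β₁ | β₂
(α is the longest common prefix among the alternatives). Repeat until
no nonterminal has two alternatives with a common prefix.

Round 1: F has alternatives sharing prefix ','. Introduce F': F → , F'
  Add: F' → * *
  Add: F' → *
  Add: F' → B C

Round 2: F' has alternatives sharing prefix '*'. Introduce F'': F' → * F''
  Add: F'' → *
  Add: F'' → ε

No remaining common prefixes — done.

Resulting grammar:
F → , F'
F' → * F''
F'' → *
F'' → ε
F' → B C
F → F d
C → *
C → , B
B → d ,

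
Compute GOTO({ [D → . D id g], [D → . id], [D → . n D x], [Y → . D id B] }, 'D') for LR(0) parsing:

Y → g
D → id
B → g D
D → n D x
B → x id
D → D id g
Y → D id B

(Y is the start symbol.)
GOTO(I, 'D') = CLOSURE({ [A → αX.β] : [A → α.Xβ] ∈ I, X = 'D' })

Items with dot before 'D', with the dot advanced:
  [D → . D id g] → [D → D . id g]
  [Y → . D id B] → [Y → D . id B]
Closure adds nothing (no advanced item has the dot before a non-terminal).

GOTO = { [D → D . id g], [Y → D . id B] }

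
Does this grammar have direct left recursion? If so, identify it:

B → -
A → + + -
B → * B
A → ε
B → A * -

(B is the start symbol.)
B → -: starts with '-'
A → + + -: starts with '+'
B → * B: starts with '*'
A → ε: starts with ε
B → A * -: starts with A

No direct left recursion found.

Answer: No direct left recursion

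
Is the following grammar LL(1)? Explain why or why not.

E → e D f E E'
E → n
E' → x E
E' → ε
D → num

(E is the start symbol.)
No. Predict set conflict for E': { 'x' }

A grammar is LL(1) if for each non-terminal N with multiple productions, the predict sets of those productions are pairwise disjoint, where PREDICT(N → α) = (FIRST(α) \ {ε}) ∪ (FOLLOW(N) if α ⇒* ε).

Relevant sets:
  FOLLOW(E') = { $, 'x' }

For E:
  PREDICT(E → e D f E E') = { 'e' }
  PREDICT(E → n) = { 'n' }
For E':
  PREDICT(E' → x E) = { 'x' }
  PREDICT(E' → ε) = { $, 'x' }
D has a single production, so nothing to check there.

Conflict found: Predict set conflict for E': { 'x' }
The grammar is NOT LL(1).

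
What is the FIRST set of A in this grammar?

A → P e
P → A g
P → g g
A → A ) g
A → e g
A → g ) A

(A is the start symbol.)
{ 'e', 'g' }

To compute FIRST(A), examine every production with A on the left-hand side, reading each right-hand side left to right until a non-nullable symbol is reached.

FIRST sets of the other non-terminals involved (by the same procedure, iterated to a fixed point):
  FIRST(P) = { 'e', 'g' }

From A → P e:
  - P is a non-terminal: add FIRST(P) \ {ε} = { 'e', 'g' }
    P is not nullable, so stop
From A → A ) g:
  - A is the symbol being defined: contributes nothing new
    A is not nullable, so stop
From A → e g:
  - e is a terminal: add 'e' and stop
From A → g ) A:
  - g is a terminal: add 'g' and stop

Collecting: FIRST(A) = { 'e', 'g' }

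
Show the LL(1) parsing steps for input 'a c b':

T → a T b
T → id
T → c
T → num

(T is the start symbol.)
LL(1) parsing maintains a stack (initially the start symbol over $) and the input. At each step: if the stack top is a terminal, match it against the current input token; if it is a non-terminal N, replace it with the RHS of M[N, lookahead] (the unique production whose predict set contains the lookahead).

Stack is shown with the top on the left.

Stack    Input    Action
------------------------
T $      a c b $  output T → a T b
a T b $  a c b $  match 'a'
T b $    c b $    output T → c
c b $    c b $    match 'c'
b $      b $      match 'b'
$        $        accept

The string is accepted.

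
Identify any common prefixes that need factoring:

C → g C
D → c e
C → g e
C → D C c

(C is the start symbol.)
Yes, C has productions with common prefix 'g'

Left-factoring is needed when two productions for the same non-terminal
share a common prefix on the right-hand side.

Productions for C:
  C → g C
  C → g e
  C → D C c

Found common prefix 'g' in productions for C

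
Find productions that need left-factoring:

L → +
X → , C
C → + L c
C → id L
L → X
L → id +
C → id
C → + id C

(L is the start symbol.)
Yes, C has productions with common prefix '+'; C has productions with common prefix 'id'

Left-factoring is needed when two productions for the same non-terminal
share a common prefix on the right-hand side.

Productions for L:
  L → +
  L → X
  L → id +
Productions for C:
  C → + L c
  C → id L
  C → id
  C → + id C

Found common prefix '+' in productions for C
Found common prefix 'id' in productions for C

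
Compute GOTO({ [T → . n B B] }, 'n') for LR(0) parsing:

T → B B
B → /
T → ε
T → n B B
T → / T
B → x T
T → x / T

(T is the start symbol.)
{ [B → . /], [B → . x T], [T → n . B B] }

GOTO(I, 'n') = CLOSURE({ [A → αX.β] : [A → α.Xβ] ∈ I, X = 'n' })

Items with dot before 'n', with the dot advanced:
  [T → . n B B] → [T → n . B B]
Closure of the advanced items:
  [T → n . B B] has the dot before B: add [B → . /], [B → . x T]

GOTO = { [B → . /], [B → . x T], [T → n . B B] }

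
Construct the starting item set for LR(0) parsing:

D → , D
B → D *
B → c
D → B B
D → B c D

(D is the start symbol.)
First, augment the grammar with D' → D
I₀ = CLOSURE({ [D' → . D] }):
  [D' → . D] has the dot before D: add [D → . , D], [D → . B B], [D → . B c D]
  [D → . B B] has the dot before B: add [B → . D *], [B → . c]
No further items can be added.

I₀ = { [B → . D *], [B → . c], [D → . , D], [D → . B B], [D → . B c D], [D' → . D] }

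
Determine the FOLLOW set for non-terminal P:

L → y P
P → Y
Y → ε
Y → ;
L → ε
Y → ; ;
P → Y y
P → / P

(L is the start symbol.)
To compute FOLLOW(P), find every occurrence of P on a right-hand side N → α P β: add FIRST(β) \ {ε}, and if β is empty or nullable also add FOLLOW(N). Iterate to a fixed point.

In L → y P: P is at the end, add FOLLOW(L)
In P → / P: P is at the end; this adds FOLLOW(P) to itself — nothing new

The FOLLOW sets referred to above (computed the same way, to a fixed point):
  FOLLOW(L) = { $ }

Taking the union: FOLLOW(P) = { $ }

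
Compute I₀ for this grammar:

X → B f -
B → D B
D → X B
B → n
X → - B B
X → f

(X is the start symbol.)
{ [B → . D B], [B → . n], [D → . X B], [X → . - B B], [X → . B f -], [X → . f], [X' → . X] }

First, augment the grammar with X' → X
I₀ = CLOSURE({ [X' → . X] }):
  [X' → . X] has the dot before X: add [X → . B f -], [X → . - B B], [X → . f]
  [X → . B f -] has the dot before B: add [B → . D B], [B → . n]
  [B → . D B] has the dot before D: add [D → . X B]
No further items can be added.

I₀ = { [B → . D B], [B → . n], [D → . X B], [X → . - B B], [X → . B f -], [X → . f], [X' → . X] }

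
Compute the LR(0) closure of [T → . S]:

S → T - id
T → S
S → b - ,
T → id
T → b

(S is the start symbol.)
Start with: [T → . S]
  [T → . S] has the dot before S: add [S → . T - id], [S → . b - ,]
  [S → . T - id] has the dot before T: add [T → . id], [T → . b]
No further items can be added.

CLOSURE = { [S → . T - id], [S → . b - ,], [T → . S], [T → . b], [T → . id] }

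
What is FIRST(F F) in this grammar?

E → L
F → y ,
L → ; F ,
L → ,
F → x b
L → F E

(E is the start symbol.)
FIRST sets of the non-terminals involved (from the grammar, by fixed-point iteration):
  FIRST(F) = { 'x', 'y' }

To compute FIRST(F F), process the symbols left to right:
Symbol F is a non-terminal. Add FIRST(F) \ {ε} = { 'x', 'y' }
F is not nullable (ε ∉ FIRST(F)), so stop here.
FIRST(F F) = { 'x', 'y' }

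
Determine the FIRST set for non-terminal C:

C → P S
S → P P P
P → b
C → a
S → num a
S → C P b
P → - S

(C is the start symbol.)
{ '-', 'a', 'b' }

To compute FIRST(C), examine every production with C on the left-hand side, reading each right-hand side left to right until a non-nullable symbol is reached.

FIRST sets of the other non-terminals involved (by the same procedure, iterated to a fixed point):
  FIRST(P) = { '-', 'b' }

From C → P S:
  - P is a non-terminal: add FIRST(P) \ {ε} = { '-', 'b' }
    P is not nullable, so stop
From C → a:
  - a is a terminal: add 'a' and stop

Collecting: FIRST(C) = { '-', 'a', 'b' }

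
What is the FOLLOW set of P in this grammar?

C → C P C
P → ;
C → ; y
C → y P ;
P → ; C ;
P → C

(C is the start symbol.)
To compute FOLLOW(P), find every occurrence of P on a right-hand side N → α P β: add FIRST(β) \ {ε}, and if β is empty or nullable also add FOLLOW(N). Iterate to a fixed point.

In C → C P C: P is followed by C, add FIRST(C) \ {ε} = { ';', 'y' }
In C → y P ;: P is followed by ';', add FIRST(';') \ {ε} = { ';' }

Taking the union: FOLLOW(P) = { ';', 'y' }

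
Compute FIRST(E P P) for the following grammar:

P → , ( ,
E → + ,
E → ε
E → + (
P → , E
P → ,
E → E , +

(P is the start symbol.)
FIRST sets of the non-terminals involved (from the grammar, by fixed-point iteration):
  FIRST(E) = { '+', ',', ε }
  FIRST(P) = { ',' }

To compute FIRST(E P P), process the symbols left to right:
Symbol E is a non-terminal. Add FIRST(E) \ {ε} = { '+', ',' }
E is nullable (ε ∈ FIRST(E)), continue to the next symbol.
Symbol P is a non-terminal. Add FIRST(P) \ {ε} = { ',' }
P is not nullable (ε ∉ FIRST(P)), so stop here.
FIRST(E P P) = { '+', ',' }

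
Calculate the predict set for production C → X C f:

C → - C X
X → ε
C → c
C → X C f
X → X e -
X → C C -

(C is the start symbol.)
{ '-', 'c', 'e' }

PREDICT(C → X C f) = (FIRST(RHS) \ {ε}) ∪ (FOLLOW(C) if ε ∈ FIRST(RHS), i.e. RHS ⇒* ε)
FIRST(X) = { '-', 'c', 'e', ε }
FIRST(C) = { '-', 'c', 'e' }
FIRST(X C f) = { '-', 'c', 'e' }
ε ∉ FIRST(X C f), so FOLLOW(C) is not added.
PREDICT(C → X C f) = { '-', 'c', 'e' }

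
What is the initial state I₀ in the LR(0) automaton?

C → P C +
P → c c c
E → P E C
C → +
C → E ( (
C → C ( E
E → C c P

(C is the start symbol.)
{ [C → . +], [C → . C ( E], [C → . E ( (], [C → . P C +], [C' → . C], [E → . C c P], [E → . P E C], [P → . c c c] }

First, augment the grammar with C' → C
I₀ = CLOSURE({ [C' → . C] }):
  [C' → . C] has the dot before C: add [C → . P C +], [C → . +], [C → . E ( (], [C → . C ( E]
  [C → . P C +] has the dot before P: add [P → . c c c]
  [C → . E ( (] has the dot before E: add [E → . P E C], [E → . C c P]
No further items can be added.

I₀ = { [C → . +], [C → . C ( E], [C → . E ( (], [C → . P C +], [C' → . C], [E → . C c P], [E → . P E C], [P → . c c c] }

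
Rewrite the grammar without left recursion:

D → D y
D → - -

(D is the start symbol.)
D → - - D'
D' → y D'
D' → ε

D is directly left-recursive. The standard transformation for
  A → A α₁ | ... | A α_m | β₁ | ... | β_n
is
  A  → β₁ A' | ... | β_n A'
  A' → α₁ A' | ... | α_m A' | ε

D → - - becomes D → - - D'
D → D y becomes D' → y D'
Add D' → ε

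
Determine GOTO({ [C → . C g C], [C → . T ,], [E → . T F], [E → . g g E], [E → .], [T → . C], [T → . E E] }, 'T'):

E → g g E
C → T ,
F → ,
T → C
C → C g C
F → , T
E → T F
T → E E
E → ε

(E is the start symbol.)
GOTO(I, 'T') = CLOSURE({ [A → αX.β] : [A → α.Xβ] ∈ I, X = 'T' })

Items with dot before 'T', with the dot advanced:
  [C → . T ,] → [C → T . ,]
  [E → . T F] → [E → T . F]
Closure of the advanced items:
  [E → T . F] has the dot before F: add [F → . ,], [F → . , T]

GOTO = { [C → T . ,], [E → T . F], [F → . , T], [F → . ,] }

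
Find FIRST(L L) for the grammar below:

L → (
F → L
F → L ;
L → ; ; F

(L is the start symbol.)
{ '(', ';' }

FIRST sets of the non-terminals involved (from the grammar, by fixed-point iteration):
  FIRST(L) = { '(', ';' }

To compute FIRST(L L), process the symbols left to right:
Symbol L is a non-terminal. Add FIRST(L) \ {ε} = { '(', ';' }
L is not nullable (ε ∉ FIRST(L)), so stop here.
FIRST(L L) = { '(', ';' }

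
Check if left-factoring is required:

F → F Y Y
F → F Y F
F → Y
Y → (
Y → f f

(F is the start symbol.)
Left-factoring is needed when two productions for the same non-terminal
share a common prefix on the right-hand side.

Productions for F:
  F → F Y Y
  F → F Y F
  F → Y
Productions for Y:
  Y → (
  Y → f f

Found common prefix 'F Y' in productions for F

Answer: Yes, F has productions with common prefix 'F Y'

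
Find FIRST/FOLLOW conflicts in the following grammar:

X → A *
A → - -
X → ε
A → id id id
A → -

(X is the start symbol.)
A FIRST/FOLLOW conflict occurs when a non-terminal N has a nullable alternative N → β (β ⇒* ε) and another alternative N → α with FIRST(α) ∩ FOLLOW(N) ≠ ∅: on such a lookahead the parser cannot decide between expanding α and letting N vanish via β.

Nullable non-terminals: X.
FIRST sets used below: FIRST(A) = { '-', 'id' }

X: nullable alternative(s) X → ε; FOLLOW(X) = { $ }
  X → A *: FIRST \ {ε} = { '-', 'id' } — disjoint from FOLLOW(X)
  X → ε: FIRST \ {ε} = { } — this is the only nullable alternative, skip

A has no nullable alternative, so no FIRST/FOLLOW check is needed there.

No FIRST/FOLLOW conflicts found.

Answer: No FIRST/FOLLOW conflicts.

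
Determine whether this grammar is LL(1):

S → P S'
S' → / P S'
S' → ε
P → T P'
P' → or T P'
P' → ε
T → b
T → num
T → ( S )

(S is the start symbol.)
Yes, the grammar is LL(1).

Relevant sets:
  FOLLOW(S') = { $, ')' }
  FOLLOW(P') = { $, ')', '/' }

For S':
  PREDICT(S' → '/' P S') = { '/' }
  PREDICT(S' → ε) = { $, ')' }
For P':
  PREDICT(P' → or T P') = { 'or' }
  PREDICT(P' → ε) = { $, ')', '/' }
For T:
  PREDICT(T → b) = { 'b' }
  PREDICT(T → num) = { 'num' }
  PREDICT(T → '(' S ')') = { '(' }
S, P have a single production, so nothing to check there.

All predict sets are disjoint. The grammar IS LL(1).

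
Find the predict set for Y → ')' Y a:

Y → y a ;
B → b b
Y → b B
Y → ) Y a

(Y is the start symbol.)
PREDICT(Y → ')' Y a) = (FIRST(RHS) \ {ε}) ∪ (FOLLOW(Y) if ε ∈ FIRST(RHS), i.e. RHS ⇒* ε)
FIRST(')' Y a) = { ')' }
ε ∉ FIRST(')' Y a), so FOLLOW(Y) is not added.
PREDICT(Y → ')' Y a) = { ')' }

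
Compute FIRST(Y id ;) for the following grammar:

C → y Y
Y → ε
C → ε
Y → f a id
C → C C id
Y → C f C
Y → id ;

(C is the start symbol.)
{ 'f', 'id', 'y' }

FIRST sets of the non-terminals involved (from the grammar, by fixed-point iteration):
  FIRST(Y) = { 'f', 'id', 'y', ε }

To compute FIRST(Y id ;), process the symbols left to right:
Symbol Y is a non-terminal. Add FIRST(Y) \ {ε} = { 'f', 'id', 'y' }
Y is nullable (ε ∈ FIRST(Y)), continue to the next symbol.
Symbol id is a terminal. Add 'id' and stop.
FIRST(Y id ;) = { 'f', 'id', 'y' }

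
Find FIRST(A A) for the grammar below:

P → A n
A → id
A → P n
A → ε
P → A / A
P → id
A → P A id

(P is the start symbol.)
{ '/', 'id', 'n', ε }

FIRST sets of the non-terminals involved (from the grammar, by fixed-point iteration):
  FIRST(A) = { '/', 'id', 'n', ε }

To compute FIRST(A A), process the symbols left to right:
Symbol A is a non-terminal. Add FIRST(A) \ {ε} = { '/', 'id', 'n' }
A is nullable (ε ∈ FIRST(A)), continue to the next symbol.
Symbol A is a non-terminal. Add FIRST(A) \ {ε} = { '/', 'id', 'n' }
A is nullable (ε ∈ FIRST(A)), continue to the next symbol.
All symbols are nullable, so ε is in the result.
FIRST(A A) = { '/', 'id', 'n', ε }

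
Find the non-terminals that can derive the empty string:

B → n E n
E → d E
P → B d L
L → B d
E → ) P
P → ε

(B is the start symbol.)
ε-productions: P → ε
So P is immediately nullable.
No further non-terminal can be added: every production for the remaining non-terminals contains a terminal or a non-nullable non-terminal.
Nullable = { 'P' }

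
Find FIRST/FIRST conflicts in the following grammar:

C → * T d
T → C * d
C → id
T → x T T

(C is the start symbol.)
No FIRST/FIRST conflicts.

FIRST sets of the non-terminals at (or reachable through a nullable prefix from) the front of some alternative:
  FIRST(C) = { '*', 'id' }

Productions for C:
  C → * T d: FIRST = { '*' }
  C → id: FIRST = { 'id' }
Productions for T:
  T → C * d: FIRST = { '*', 'id' }
  T → x T T: FIRST = { 'x' }

All alternatives of each non-terminal have pairwise disjoint FIRST sets.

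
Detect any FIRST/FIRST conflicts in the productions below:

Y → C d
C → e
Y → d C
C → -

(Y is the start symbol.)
No FIRST/FIRST conflicts.

FIRST sets of the non-terminals at (or reachable through a nullable prefix from) the front of some alternative:
  FIRST(C) = { '-', 'e' }

Productions for Y:
  Y → C d: FIRST = { '-', 'e' }
  Y → d C: FIRST = { 'd' }
Productions for C:
  C → e: FIRST = { 'e' }
  C → -: FIRST = { '-' }

All alternatives of each non-terminal have pairwise disjoint FIRST sets.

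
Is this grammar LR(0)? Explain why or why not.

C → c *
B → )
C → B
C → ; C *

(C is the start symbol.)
Yes, the grammar is LR(0)

A grammar is LR(0) if no state in the canonical LR(0) collection has:
  - both a shift item (dot before a terminal) and a complete item (shift-reduce conflict), or
  - two or more complete items (reduce-reduce conflict; the accept item [C' → C .] counts as a complete item here).

Augment with C' → C and build the canonical LR(0) collection (I0 = CLOSURE({[C' → . C]}), then GOTO on every symbol after a dot until no new states appear). It has 9 states:
  I0: { [B → . )], [C → . ; C *], [C → . B], [C → . c *], [C' → . C] }  — shift
  I1: { [B → ) .] }  — reduce
  I2: { [B → . )], [C → . ; C *], [C → . B], [C → . c *], [C → ; . C *] }  — shift
  I3: { [C → B .] }  — reduce
  I4: { [C' → C .] }  — accept
  I5: { [C → c . *] }  — shift
  I6: { [C → c * .] }  — reduce
  I7: { [C → ; C . *] }  — shift
  I8: { [C → ; C * .] }  — reduce

Every state is either a pure shift/goto state or contains exactly one complete item and nothing to shift — no conflicts. The grammar is LR(0).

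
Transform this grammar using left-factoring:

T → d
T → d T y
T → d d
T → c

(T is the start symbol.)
T → d T'
T' → ε
T' → T y
T' → d
T → c

Left-factoring transforms A → αβ₁ | αβ₂ into A → αA' and A' → β₁ | β₂
(α is the longest common prefix among the alternatives). Repeat until
no nonterminal has two alternatives with a common prefix.

Round 1: T has alternatives sharing prefix 'd'. Introduce T': T → d T'
  Add: T' → ε
  Add: T' → T y
  Add: T' → d

No remaining common prefixes — done.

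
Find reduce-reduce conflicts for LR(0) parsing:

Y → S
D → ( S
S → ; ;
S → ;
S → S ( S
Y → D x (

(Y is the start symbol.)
No reduce-reduce conflicts

Augment with Y' → Y and build the canonical LR(0) collection (I0 = CLOSURE({[Y' → . Y]}), then GOTO on every symbol after a dot until no new states appear). It has 12 states:
  I0: { [D → . ( S], [S → . ; ;], [S → . ;], [S → . S ( S], [Y → . D x (], [Y → . S], [Y' → . Y] }  — shift
  I1: { [D → ( . S], [S → . ; ;], [S → . ;], [S → . S ( S] }  — shift
  I2: { [S → ; . ;], [S → ; .] }  — shift, reduce
  I3: { [Y → D . x (] }  — shift
  I4: { [S → S . ( S], [Y → S .] }  — shift, reduce
  I5: { [Y' → Y .] }  — accept
  I6: { [S → . ; ;], [S → . ;], [S → . S ( S], [S → S ( . S] }  — shift
  I7: { [S → S ( S .], [S → S . ( S] }  — shift, reduce
  I8: { [Y → D x . (] }  — shift
  I9: { [Y → D x ( .] }  — reduce
  I10: { [S → ; ; .] }  — reduce
  I11: { [D → ( S .], [S → S . ( S] }  — shift, reduce

No state contains more than one complete item.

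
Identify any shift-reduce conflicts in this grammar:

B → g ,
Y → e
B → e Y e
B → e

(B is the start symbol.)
Yes — I2: [B → e .] vs [Y → . e]

A shift-reduce conflict occurs when an LR(0) state has both:
  - a complete (reduce) item [A → α .] (dot at the end), and
  - a shift item [B → β . c γ] (dot before a terminal).

Augment with B' → B and build the canonical LR(0) collection (I0 = CLOSURE({[B' → . B]}), then GOTO on every symbol after a dot until no new states appear). It has 8 states:
  I0: { [B → . e Y e], [B → . e], [B → . g ,], [B' → . B] }  — shift
  I1: { [B' → B .] }  — accept
  I2: { [B → e . Y e], [B → e .], [Y → . e] }  — shift, reduce
  I3: { [B → g . ,] }  — shift
  I4: { [B → g , .] }  — reduce
  I5: { [B → e Y . e] }  — shift
  I6: { [Y → e .] }  — reduce
  I7: { [B → e Y e .] }  — reduce

I2 contains reduce item [B → e .] and shift item [Y → . e] — shift-reduce conflict.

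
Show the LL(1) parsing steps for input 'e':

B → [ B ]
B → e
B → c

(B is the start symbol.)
Stack is shown with the top on the left.

Stack  Input  Action
--------------------
B $    e $    output B → e
e $    e $    match 'e'
$      $      accept

The string is accepted.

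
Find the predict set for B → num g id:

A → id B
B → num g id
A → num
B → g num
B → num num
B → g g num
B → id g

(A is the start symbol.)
{ 'num' }

PREDICT(B → num g id) = (FIRST(RHS) \ {ε}) ∪ (FOLLOW(B) if ε ∈ FIRST(RHS), i.e. RHS ⇒* ε)
FIRST(num g id) = { 'num' }
ε ∉ FIRST(num g id), so FOLLOW(B) is not added.
PREDICT(B → num g id) = { 'num' }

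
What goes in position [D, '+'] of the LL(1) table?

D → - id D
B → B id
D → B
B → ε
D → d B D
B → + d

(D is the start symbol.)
To find M[D, '+'], we find productions for D where '+' is in the predict set (PREDICT(N → α) = (FIRST(α) \ {ε}) ∪ (FOLLOW(N) if α ⇒* ε)).

Relevant sets:
  FIRST(B) = { '+', 'id', ε }
  FOLLOW(D) = { $ }

D → - id D: PREDICT = { '-' }
D → B: PREDICT = { $, '+', 'id' }
  '+' is in predict set, so this production goes in M[D, '+']
D → d B D: PREDICT = { 'd' }

M[D, '+'] = D → B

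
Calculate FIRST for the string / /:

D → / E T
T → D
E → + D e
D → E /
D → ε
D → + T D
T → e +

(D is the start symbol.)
To compute FIRST(/ /), process the symbols left to right:
Symbol / is a terminal. Add '/' and stop.
FIRST(/ /) = { '/' }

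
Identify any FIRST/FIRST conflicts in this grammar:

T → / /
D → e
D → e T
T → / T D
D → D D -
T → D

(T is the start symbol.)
FIRST sets of the non-terminals at (or reachable through a nullable prefix from) the front of some alternative:
  FIRST(D) = { 'e' }

Productions for T:
  T → / /: FIRST = { '/' }
  T → / T D: FIRST = { '/' }
  T → D: FIRST = { 'e' }
Productions for D:
  D → e: FIRST = { 'e' }
  D → e T: FIRST = { 'e' }
  D → D D -: FIRST = { 'e' }

Conflict for T: T → / / and T → / T D
  Overlap: { '/' }
Conflict for D: D → e and D → e T
  Overlap: { 'e' }
Conflict for D: D → e and D → D D -
  Overlap: { 'e' }
Conflict for D: D → e T and D → D D -
  Overlap: { 'e' }

Answer: Yes. T → '/' '/' / T → '/' T D on { '/' }; D → e / D → e T on { 'e' }; D → e / D → D D '-' on { 'e' }; D → e T / D → D D '-' on { 'e' }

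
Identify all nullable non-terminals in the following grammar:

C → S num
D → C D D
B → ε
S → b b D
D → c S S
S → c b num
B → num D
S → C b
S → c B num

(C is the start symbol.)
A non-terminal is nullable if it can derive ε (the empty string): either it has an ε-production, or it has a production whose right-hand side consists entirely of nullable non-terminals.

ε-productions: B → ε
So B is immediately nullable.
No further non-terminal can be added: every production for the remaining non-terminals contains a terminal or a non-nullable non-terminal.
Nullable = { 'B' }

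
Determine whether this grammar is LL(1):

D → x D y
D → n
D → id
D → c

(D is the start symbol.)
A grammar is LL(1) if for each non-terminal N with multiple productions, the predict sets of those productions are pairwise disjoint, where PREDICT(N → α) = (FIRST(α) \ {ε}) ∪ (FOLLOW(N) if α ⇒* ε).

For D:
  PREDICT(D → x D y) = { 'x' }
  PREDICT(D → n) = { 'n' }
  PREDICT(D → id) = { 'id' }
  PREDICT(D → c) = { 'c' }

All predict sets are disjoint. The grammar IS LL(1).

Answer: Yes, the grammar is LL(1).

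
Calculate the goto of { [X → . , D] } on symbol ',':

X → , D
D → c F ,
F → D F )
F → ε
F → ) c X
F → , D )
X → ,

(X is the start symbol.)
GOTO(I, ',') = CLOSURE({ [A → αX.β] : [A → α.Xβ] ∈ I, X = ',' })

Items with dot before ',', with the dot advanced:
  [X → . , D] → [X → , . D]
Closure of the advanced items:
  [X → , . D] has the dot before D: add [D → . c F ,]

GOTO = { [D → . c F ,], [X → , . D] }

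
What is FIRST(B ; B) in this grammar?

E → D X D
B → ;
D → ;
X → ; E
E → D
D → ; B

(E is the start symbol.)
FIRST sets of the non-terminals involved (from the grammar, by fixed-point iteration):
  FIRST(B) = { ';' }

To compute FIRST(B ; B), process the symbols left to right:
Symbol B is a non-terminal. Add FIRST(B) \ {ε} = { ';' }
B is not nullable (ε ∉ FIRST(B)), so stop here.
FIRST(B ; B) = { ';' }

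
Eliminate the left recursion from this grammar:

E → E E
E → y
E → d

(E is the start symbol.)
E is directly left-recursive. The standard transformation for
  A → A α₁ | ... | A α_m | β₁ | ... | β_n
is
  A  → β₁ A' | ... | β_n A'
  A' → α₁ A' | ... | α_m A' | ε

E → y becomes E → y E'
E → d becomes E → d E'
E → E E becomes E' → E E'
Add E' → ε

Resulting grammar:
E → y E'
E → d E'
E' → E E'
E' → ε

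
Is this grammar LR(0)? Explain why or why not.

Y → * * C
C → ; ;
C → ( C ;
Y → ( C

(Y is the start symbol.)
Yes, the grammar is LR(0)

Augment with Y' → Y and build the canonical LR(0) collection (I0 = CLOSURE({[Y' → . Y]}), then GOTO on every symbol after a dot until no new states appear). It has 12 states:
  I0: { [Y → . ( C], [Y → . * * C], [Y' → . Y] }  — shift
  I1: { [C → . ( C ;], [C → . ; ;], [Y → ( . C] }  — shift
  I2: { [Y → * . * C] }  — shift
  I3: { [Y' → Y .] }  — accept
  I4: { [C → . ( C ;], [C → . ; ;], [Y → * * . C] }  — shift
  I5: { [C → ( . C ;], [C → . ( C ;], [C → . ; ;] }  — shift
  I6: { [C → ; . ;] }  — shift
  I7: { [Y → * * C .] }  — reduce
  I8: { [C → ; ; .] }  — reduce
  I9: { [C → ( C . ;] }  — shift
  I10: { [C → ( C ; .] }  — reduce
  I11: { [Y → ( C .] }  — reduce

Every state is either a pure shift/goto state or contains exactly one complete item and nothing to shift — no conflicts. The grammar is LR(0).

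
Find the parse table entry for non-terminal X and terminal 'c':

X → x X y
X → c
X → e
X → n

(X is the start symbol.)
To find M[X, 'c'], we find productions for X where 'c' is in the predict set (PREDICT(N → α) = (FIRST(α) \ {ε}) ∪ (FOLLOW(N) if α ⇒* ε)).

X → x X y: PREDICT = { 'x' }
X → c: PREDICT = { 'c' }
  'c' is in predict set, so this production goes in M[X, 'c']
X → e: PREDICT = { 'e' }
X → n: PREDICT = { 'n' }

M[X, 'c'] = X → c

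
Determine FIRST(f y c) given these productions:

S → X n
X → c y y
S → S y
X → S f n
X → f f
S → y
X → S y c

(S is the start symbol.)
To compute FIRST(f y c), process the symbols left to right:
Symbol f is a terminal. Add 'f' and stop.
FIRST(f y c) = { 'f' }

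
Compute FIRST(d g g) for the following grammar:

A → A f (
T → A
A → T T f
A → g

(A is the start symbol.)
To compute FIRST(d g g), process the symbols left to right:
Symbol d is a terminal. Add 'd' and stop.
FIRST(d g g) = { 'd' }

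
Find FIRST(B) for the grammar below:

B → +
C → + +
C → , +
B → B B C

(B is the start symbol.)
To compute FIRST(B), examine every production with B on the left-hand side, reading each right-hand side left to right until a non-nullable symbol is reached.

From B → +:
  - '+' is a terminal: add '+' and stop
From B → B B C:
  - B is the symbol being defined: contributes nothing new
    B is not nullable, so stop

Collecting: FIRST(B) = { '+' }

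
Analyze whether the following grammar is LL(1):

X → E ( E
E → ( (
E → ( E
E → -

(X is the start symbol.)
No. Predict set conflict for E: { '(' }

For E:
  PREDICT(E → '(' '(') = { '(' }
  PREDICT(E → '(' E) = { '(' }
  PREDICT(E → '-') = { '-' }
X has a single production, so nothing to check there.

Conflict found: Predict set conflict for E: { '(' }
The grammar is NOT LL(1).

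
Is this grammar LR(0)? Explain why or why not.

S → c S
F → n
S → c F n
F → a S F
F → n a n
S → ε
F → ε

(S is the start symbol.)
Augment with S' → S and build the canonical LR(0) collection (I0 = CLOSURE({[S' → . S]}), then GOTO on every symbol after a dot until no new states appear). It has 12 states:
  I0: { [S → . c F n], [S → . c S], [S → .], [S' → . S] }  — shift, reduce
  I1: { [S' → S .] }  — accept
  I2: { [F → . a S F], [F → . n a n], [F → . n], [F → .], [S → . c F n], [S → . c S], [S → .], [S → c . F n], [S → c . S] }  — shift, 2 reduces
  I3: { [S → c F . n] }  — shift
  I4: { [S → c S .] }  — reduce
  I5: { [F → a . S F], [S → . c F n], [S → . c S], [S → .] }  — shift, reduce
  I6: { [F → n . a n], [F → n .] }  — shift, reduce
  I7: { [F → n a . n] }  — shift
  I8: { [F → n a n .] }  — reduce
  I9: { [F → . a S F], [F → . n a n], [F → . n], [F → .], [F → a S . F] }  — shift, reduce
  I10: { [F → a S F .] }  — reduce
  I11: { [S → c F n .] }  — reduce

Conflict in state I0:
  Shift-reduce conflict between [S → .] and [S → . c F n]
So the grammar is NOT LR(0).

Answer: No. Shift-reduce conflict between [S → .] and [S → . c F n]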